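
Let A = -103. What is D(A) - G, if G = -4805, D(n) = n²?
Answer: 15414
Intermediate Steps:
D(A) - G = (-103)² - 1*(-4805) = 10609 + 4805 = 15414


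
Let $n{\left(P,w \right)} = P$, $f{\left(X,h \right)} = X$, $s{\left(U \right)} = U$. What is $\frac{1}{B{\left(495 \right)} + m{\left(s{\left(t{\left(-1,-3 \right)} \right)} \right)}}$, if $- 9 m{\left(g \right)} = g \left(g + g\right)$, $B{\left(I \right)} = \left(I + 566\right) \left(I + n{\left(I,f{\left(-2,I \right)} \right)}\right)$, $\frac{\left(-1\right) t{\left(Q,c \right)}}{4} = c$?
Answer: $\frac{1}{1050358} \approx 9.5206 \cdot 10^{-7}$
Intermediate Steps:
$t{\left(Q,c \right)} = - 4 c$
$B{\left(I \right)} = 2 I \left(566 + I\right)$ ($B{\left(I \right)} = \left(I + 566\right) \left(I + I\right) = \left(566 + I\right) 2 I = 2 I \left(566 + I\right)$)
$m{\left(g \right)} = - \frac{2 g^{2}}{9}$ ($m{\left(g \right)} = - \frac{g \left(g + g\right)}{9} = - \frac{g 2 g}{9} = - \frac{2 g^{2}}{9}$)
$\frac{1}{B{\left(495 \right)} + m{\left(s{\left(t{\left(-1,-3 \right)} \right)} \right)}} = \frac{1}{2 \cdot 495 \left(566 + 495\right) - \frac{2 \left(\left(-4\right) \left(-3\right)\right)^{2}}{9}} = \frac{1}{2 \cdot 495 \cdot 1061 - \frac{2 \cdot 12^{2}}{9}} = \frac{1}{1050390 - 32} = \frac{1}{1050358}$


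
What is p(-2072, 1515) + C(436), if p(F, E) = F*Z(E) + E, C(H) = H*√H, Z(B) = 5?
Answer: -8845 + 872*√109 ≈ 258.95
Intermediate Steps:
C(H) = H^(3/2)
p(F, E) = E + 5*F (p(F, E) = F*5 + E = 5*F + E = E + 5*F)
p(-2072, 1515) + C(436) = (1515 + 5*(-2072)) + 436^(3/2) = (1515 - 10360) + 872*√109 = -8845 + 872*√109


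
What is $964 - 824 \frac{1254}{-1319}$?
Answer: $\frac{2304812}{1319} \approx 1747.4$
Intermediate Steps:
$964 - 824 \frac{1254}{-1319} = 964 - 824 \cdot 1254 \left(- \frac{1}{1319}\right) = 964 - - \frac{1033296}{1319} = 964 + \frac{1033296}{1319} = \frac{2304812}{1319}$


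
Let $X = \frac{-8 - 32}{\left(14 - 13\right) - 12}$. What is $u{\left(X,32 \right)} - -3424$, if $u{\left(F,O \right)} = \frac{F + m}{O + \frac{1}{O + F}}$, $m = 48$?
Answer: $\frac{473094176}{138105} \approx 3425.6$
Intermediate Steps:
$X = \frac{40}{11}$ ($X = - \frac{40}{1 - 12} = - \frac{40}{-11} = \left(-40\right) \left(- \frac{1}{11}\right) = \frac{40}{11} \approx 3.6364$)
$u{\left(F,O \right)} = \frac{48 + F}{O + \frac{1}{F + O}}$ ($u{\left(F,O \right)} = \frac{F + 48}{O + \frac{1}{O + F}} = \frac{48 + F}{O + \frac{1}{F + O}}$)
$u{\left(X,32 \right)} - -3424 = \frac{\left(\frac{40}{11}\right)^{2} + 48 \cdot \frac{40}{11} + 48 \cdot 32 + \frac{40}{11} \cdot 32}{1 + 32^{2} + \frac{40}{11} \cdot 32} - -3424 = \frac{\frac{1600}{121} + \frac{1920}{11} + 1536 + \frac{1280}{11}}{1 + 1024 + \frac{1280}{11}} + 3424 = \frac{1}{\frac{12555}{11}} \cdot \frac{222656}{121} + 3424 = \frac{11}{12555} \cdot \frac{222656}{121} + 3424 = \frac{222656}{138105} + 3424 = \frac{473094176}{138105}$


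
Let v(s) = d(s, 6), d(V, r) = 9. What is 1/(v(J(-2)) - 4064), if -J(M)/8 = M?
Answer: -1/4055 ≈ -0.00024661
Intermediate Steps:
J(M) = -8*M
v(s) = 9
1/(v(J(-2)) - 4064) = 1/(9 - 4064) = 1/(-4055) = -1/4055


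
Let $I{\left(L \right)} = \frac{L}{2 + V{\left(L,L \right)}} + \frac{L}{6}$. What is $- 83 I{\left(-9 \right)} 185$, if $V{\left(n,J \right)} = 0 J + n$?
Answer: $\frac{46065}{14} \approx 3290.4$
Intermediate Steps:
$V{\left(n,J \right)} = n$ ($V{\left(n,J \right)} = 0 + n = n$)
$I{\left(L \right)} = \frac{L}{6} + \frac{L}{2 + L}$ ($I{\left(L \right)} = \frac{L}{2 + L} + \frac{L}{6} = \frac{L}{6} + \frac{L}{2 + L}$)
$- 83 I{\left(-9 \right)} 185 = - 83 \cdot \frac{1}{6} \left(-9\right) \frac{1}{2 - 9} \left(8 - 9\right) 185 = - 83 \cdot \frac{1}{6} \left(-9\right) \frac{1}{-7} \left(-1\right) 185 = - 83 \cdot \frac{1}{6} \left(-9\right) \left(- \frac{1}{7}\right) \left(-1\right) 185 = \left(-83\right) \left(- \frac{3}{14}\right) 185 = \frac{249}{14} \cdot 185 = \frac{46065}{14}$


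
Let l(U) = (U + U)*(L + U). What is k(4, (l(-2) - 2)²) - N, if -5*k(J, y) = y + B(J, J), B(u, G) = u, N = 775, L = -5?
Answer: -911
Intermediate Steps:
l(U) = 2*U*(-5 + U) (l(U) = (U + U)*(-5 + U) = (2*U)*(-5 + U) = 2*U*(-5 + U))
k(J, y) = -J/5 - y/5 (k(J, y) = -(y + J)/5 = -(J + y)/5 = -J/5 - y/5)
k(4, (l(-2) - 2)²) - N = (-⅕*4 - (2*(-2)*(-5 - 2) - 2)²/5) - 1*775 = (-⅘ - (2*(-2)*(-7) - 2)²/5) - 775 = (-⅘ - (28 - 2)²/5) - 775 = (-⅘ - ⅕*26²) - 775 = (-⅘ - ⅕*676) - 775 = (-⅘ - 676/5) - 775 = -136 - 775 = -911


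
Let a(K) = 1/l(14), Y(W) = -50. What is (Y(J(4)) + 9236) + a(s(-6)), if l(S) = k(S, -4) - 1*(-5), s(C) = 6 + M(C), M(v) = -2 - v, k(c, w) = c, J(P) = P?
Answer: 174535/19 ≈ 9186.0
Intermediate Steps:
s(C) = 4 - C (s(C) = 6 + (-2 - C) = 4 - C)
l(S) = 5 + S (l(S) = S - 1*(-5) = S + 5 = 5 + S)
a(K) = 1/19 (a(K) = 1/(5 + 14) = 1/19)
(Y(J(4)) + 9236) + a(s(-6)) = (-50 + 9236) + 1/19 = 9186 + 1/19 = 174535/19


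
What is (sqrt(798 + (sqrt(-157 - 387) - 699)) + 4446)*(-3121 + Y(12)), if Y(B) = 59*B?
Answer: -10728198 - 2413*sqrt(99 + 4*I*sqrt(34)) ≈ -1.0752e+7 - 2809.0*I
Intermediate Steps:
(sqrt(798 + (sqrt(-157 - 387) - 699)) + 4446)*(-3121 + Y(12)) = (sqrt(798 + (sqrt(-157 - 387) - 699)) + 4446)*(-3121 + 59*12) = (sqrt(798 + (sqrt(-544) - 699)) + 4446)*(-3121 + 708) = (sqrt(798 + (4*I*sqrt(34) - 699)) + 4446)*(-2413) = (sqrt(798 + (-699 + 4*I*sqrt(34))) + 4446)*(-2413) = (sqrt(99 + 4*I*sqrt(34)) + 4446)*(-2413) = (4446 + sqrt(99 + 4*I*sqrt(34)))*(-2413) = -10728198 - 2413*sqrt(99 + 4*I*sqrt(34))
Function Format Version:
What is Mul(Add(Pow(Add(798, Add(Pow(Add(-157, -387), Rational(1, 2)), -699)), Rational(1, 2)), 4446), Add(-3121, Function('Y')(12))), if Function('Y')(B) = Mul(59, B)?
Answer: Add(-10728198, Mul(-2413, Pow(Add(99, Mul(4, I, Pow(34, Rational(1, 2)))), Rational(1, 2)))) ≈ Add(-1.0752e+7, Mul(-2809.0, I))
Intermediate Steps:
Mul(Add(Pow(Add(798, Add(Pow(Add(-157, -387), Rational(1, 2)), -699)), Rational(1, 2)), 4446), Add(-3121, Function('Y')(12))) = Mul(Add(Pow(Add(798, Add(Pow(Add(-157, -387), Rational(1, 2)), -699)), Rational(1, 2)), 4446), Add(-3121, Mul(59, 12))) = Mul(Add(Pow(Add(798, Add(Pow(-544, Rational(1, 2)), -699)), Rational(1, 2)), 4446), Add(-3121, 708)) = Mul(Add(Pow(Add(798, Add(Mul(4, I, Pow(34, Rational(1, 2))), -699)), Rational(1, 2)), 4446), -2413) = Mul(Add(Pow(Add(798, Add(-699, Mul(4, I, Pow(34, Rational(1, 2))))), Rational(1, 2)), 4446), -2413) = Mul(Add(Pow(Add(99, Mul(4, I, Pow(34, Rational(1, 2)))), Rational(1, 2)), 4446), -2413) = Mul(Add(4446, Pow(Add(99, Mul(4, I, Pow(34, Rational(1, 2)))), Rational(1, 2))), -2413) = Add(-10728198, Mul(-2413, Pow(Add(99, Mul(4, I, Pow(34, Rational(1, 2)))), Rational(1, 2))))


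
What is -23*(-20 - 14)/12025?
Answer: 782/12025 ≈ 0.065031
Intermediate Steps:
-23*(-20 - 14)/12025 = -23*(-34)*(1/12025) = 782*(1/12025) = 782/12025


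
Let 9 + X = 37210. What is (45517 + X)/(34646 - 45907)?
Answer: -82718/11261 ≈ -7.3455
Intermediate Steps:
X = 37201 (X = -9 + 37210 = 37201)
(45517 + X)/(34646 - 45907) = (45517 + 37201)/(34646 - 45907) = 82718/(-11261) = 82718*(-1/11261) = -82718/11261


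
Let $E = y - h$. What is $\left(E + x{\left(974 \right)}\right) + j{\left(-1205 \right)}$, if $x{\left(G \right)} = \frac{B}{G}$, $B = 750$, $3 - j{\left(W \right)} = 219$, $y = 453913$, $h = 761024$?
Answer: $- \frac{149667874}{487} \approx -3.0733 \cdot 10^{5}$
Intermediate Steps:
$j{\left(W \right)} = -216$ ($j{\left(W \right)} = 3 - 219 = -216$)
$x{\left(G \right)} = \frac{750}{G}$
$E = -307111$ ($E = 453913 - 761024 = -307111$)
$\left(E + x{\left(974 \right)}\right) + j{\left(-1205 \right)} = \left(-307111 + \frac{750}{974}\right) - 216 = \left(-307111 + 750 \cdot \frac{1}{974}\right) - 216 = \left(-307111 + \frac{375}{487}\right) - 216 = - \frac{149562682}{487} - 216 = - \frac{149667874}{487}$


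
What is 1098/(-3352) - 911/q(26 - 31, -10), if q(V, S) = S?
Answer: 760673/8380 ≈ 90.772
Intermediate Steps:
1098/(-3352) - 911/q(26 - 31, -10) = 1098/(-3352) - 911/(-10) = 1098*(-1/3352) - 911*(-⅒) = -549/1676 + 911/10 = 760673/8380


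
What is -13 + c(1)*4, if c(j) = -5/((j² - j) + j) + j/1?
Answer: -29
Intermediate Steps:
c(j) = j - 5/j² (c(j) = -5/j² + j*1 = -5/j² + j = j - 5/j²)
-13 + c(1)*4 = -13 + (1 - 5/1²)*4 = -13 + (1 - 5*1)*4 = -13 + (1 - 5)*4 = -13 - 4*4 = -13 - 16 = -29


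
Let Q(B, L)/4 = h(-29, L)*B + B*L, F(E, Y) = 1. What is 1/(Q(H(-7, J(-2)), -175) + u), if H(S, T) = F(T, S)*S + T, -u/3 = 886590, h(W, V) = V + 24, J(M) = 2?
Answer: -1/2653250 ≈ -3.7690e-7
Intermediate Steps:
h(W, V) = 24 + V
u = -2659770 (u = -3*886590 = -2659770)
H(S, T) = S + T (H(S, T) = 1*S + T = S + T)
Q(B, L) = 4*B*L + 4*B*(24 + L) (Q(B, L) = 4*((24 + L)*B + B*L) = 4*(B*(24 + L) + B*L) = 4*(B*L + B*(24 + L)) = 4*B*L + 4*B*(24 + L))
1/(Q(H(-7, J(-2)), -175) + u) = 1/(8*(-7 + 2)*(12 - 175) - 2659770) = 1/(8*(-5)*(-163) - 2659770) = 1/(6520 - 2659770) = 1/(-2653250) = -1/2653250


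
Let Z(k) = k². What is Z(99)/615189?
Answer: 3267/205063 ≈ 0.015932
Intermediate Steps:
Z(99)/615189 = 99²/615189 = 9801*(1/615189) = 3267/205063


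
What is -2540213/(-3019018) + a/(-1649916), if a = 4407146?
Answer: -1139264378815/622640762811 ≈ -1.8297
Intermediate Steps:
-2540213/(-3019018) + a/(-1649916) = -2540213/(-3019018) + 4407146/(-1649916) = -2540213*(-1/3019018) + 4407146*(-1/1649916) = 2540213/3019018 - 2203573/824958 = -1139264378815/622640762811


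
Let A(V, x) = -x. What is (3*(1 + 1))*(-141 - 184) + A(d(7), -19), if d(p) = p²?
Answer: -1931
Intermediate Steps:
(3*(1 + 1))*(-141 - 184) + A(d(7), -19) = (3*(1 + 1))*(-141 - 184) - 1*(-19) = (3*2)*(-325) + 19 = 6*(-325) + 19 = -1950 + 19 = -1931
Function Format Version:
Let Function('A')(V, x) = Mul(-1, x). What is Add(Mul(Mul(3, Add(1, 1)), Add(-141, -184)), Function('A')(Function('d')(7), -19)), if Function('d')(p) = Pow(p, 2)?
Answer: -1931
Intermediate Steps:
Add(Mul(Mul(3, Add(1, 1)), Add(-141, -184)), Function('A')(Function('d')(7), -19)) = Add(Mul(Mul(3, Add(1, 1)), Add(-141, -184)), Mul(-1, -19)) = Add(Mul(Mul(3, 2), -325), 19) = Add(Mul(6, -325), 19) = Add(-1950, 19) = -1931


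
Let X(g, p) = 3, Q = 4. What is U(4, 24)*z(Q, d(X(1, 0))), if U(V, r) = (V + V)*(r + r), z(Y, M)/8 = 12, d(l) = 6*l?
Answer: 36864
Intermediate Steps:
z(Y, M) = 96 (z(Y, M) = 8*12 = 96)
U(V, r) = 4*V*r (U(V, r) = (2*V)*(2*r) = 4*V*r)
U(4, 24)*z(Q, d(X(1, 0))) = (4*4*24)*96 = 384*96 = 36864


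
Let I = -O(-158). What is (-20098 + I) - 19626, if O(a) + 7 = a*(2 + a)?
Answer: -64365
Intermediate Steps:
O(a) = -7 + a*(2 + a)
I = -24641 (I = -(-7 + (-158)² + 2*(-158)) = -(-7 + 24964 - 316) = -1*24641 = -24641)
(-20098 + I) - 19626 = (-20098 - 24641) - 19626 = -44739 - 19626 = -64365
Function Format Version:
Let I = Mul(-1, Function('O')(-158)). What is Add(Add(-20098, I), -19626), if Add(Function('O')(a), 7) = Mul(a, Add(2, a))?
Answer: -64365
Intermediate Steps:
Function('O')(a) = Add(-7, Mul(a, Add(2, a)))
I = -24641 (I = Mul(-1, Add(-7, Pow(-158, 2), Mul(2, -158))) = Mul(-1, Add(-7, 24964, -316)) = Mul(-1, 24641) = -24641)
Add(Add(-20098, I), -19626) = Add(Add(-20098, -24641), -19626) = Add(-44739, -19626) = -64365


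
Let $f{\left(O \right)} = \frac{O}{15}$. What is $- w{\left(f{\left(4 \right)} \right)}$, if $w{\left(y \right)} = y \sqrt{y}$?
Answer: $- \frac{8 \sqrt{15}}{225} \approx -0.13771$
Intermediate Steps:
$f{\left(O \right)} = \frac{O}{15}$ ($f{\left(O \right)} = O \frac{1}{15} = \frac{O}{15}$)
$w{\left(y \right)} = y^{\frac{3}{2}}$
$- w{\left(f{\left(4 \right)} \right)} = - \left(\frac{1}{15} \cdot 4\right)^{\frac{3}{2}} = - \left(\frac{4}{15}\right)^{\frac{3}{2}} = - \frac{8 \sqrt{15}}{225}$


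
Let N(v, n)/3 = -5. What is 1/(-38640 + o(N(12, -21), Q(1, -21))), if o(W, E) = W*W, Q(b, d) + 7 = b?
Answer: -1/38415 ≈ -2.6031e-5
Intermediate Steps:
Q(b, d) = -7 + b
N(v, n) = -15 (N(v, n) = 3*(-5) = -15)
o(W, E) = W²
1/(-38640 + o(N(12, -21), Q(1, -21))) = 1/(-38640 + (-15)²) = 1/(-38640 + 225) = 1/(-38415) = -1/38415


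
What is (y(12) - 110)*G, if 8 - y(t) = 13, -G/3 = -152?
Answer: -52440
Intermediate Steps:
G = 456 (G = -3*(-152) = 456)
y(t) = -5 (y(t) = 8 - 1*13 = 8 - 13 = -5)
(y(12) - 110)*G = (-5 - 110)*456 = -115*456 = -52440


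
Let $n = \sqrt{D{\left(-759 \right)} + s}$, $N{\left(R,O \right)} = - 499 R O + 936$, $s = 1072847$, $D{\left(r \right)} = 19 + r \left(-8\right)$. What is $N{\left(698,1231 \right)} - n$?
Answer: $-428758826 - 3 \sqrt{119882} \approx -4.2876 \cdot 10^{8}$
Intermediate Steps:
$D{\left(r \right)} = 19 - 8 r$
$N{\left(R,O \right)} = 936 - 499 O R$ ($N{\left(R,O \right)} = - 499 O R + 936 = 936 - 499 O R$)
$n = 3 \sqrt{119882}$ ($n = \sqrt{\left(19 - -6072\right) + 1072847} = \sqrt{\left(19 + 6072\right) + 1072847} = \sqrt{6091 + 1072847} = \sqrt{1078938} = 3 \sqrt{119882} \approx 1038.7$)
$N{\left(698,1231 \right)} - n = \left(936 - 614269 \cdot 698\right) - 3 \sqrt{119882} = \left(936 - 428759762\right) - 3 \sqrt{119882} = -428758826 - 3 \sqrt{119882}$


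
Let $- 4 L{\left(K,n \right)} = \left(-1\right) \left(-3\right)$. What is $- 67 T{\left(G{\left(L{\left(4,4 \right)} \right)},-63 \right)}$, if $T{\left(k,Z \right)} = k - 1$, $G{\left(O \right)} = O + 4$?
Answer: $- \frac{603}{4} \approx -150.75$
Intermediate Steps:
$L{\left(K,n \right)} = - \frac{3}{4}$ ($L{\left(K,n \right)} = - \frac{\left(-1\right) \left(-3\right)}{4} = \left(- \frac{1}{4}\right) 3 = - \frac{3}{4}$)
$G{\left(O \right)} = 4 + O$
$T{\left(k,Z \right)} = -1 + k$
$- 67 T{\left(G{\left(L{\left(4,4 \right)} \right)},-63 \right)} = - 67 \left(-1 + \left(4 - \frac{3}{4}\right)\right) = - 67 \left(-1 + \frac{13}{4}\right) = \left(-67\right) \frac{9}{4} = - \frac{603}{4}$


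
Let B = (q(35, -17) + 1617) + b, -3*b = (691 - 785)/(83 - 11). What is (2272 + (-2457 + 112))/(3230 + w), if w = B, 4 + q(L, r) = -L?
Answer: -7884/519311 ≈ -0.015182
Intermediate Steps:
q(L, r) = -4 - L
b = 47/108 (b = -(691 - 785)/(3*(83 - 11)) = -(-94)/(3*72) = -⅓*(-47/36) = 47/108 ≈ 0.43518)
B = 170471/108 (B = ((-4 - 1*35) + 1617) + 47/108 = ((-4 - 35) + 1617) + 47/108 = (-39 + 1617) + 47/108 = 1578 + 47/108 = 170471/108 ≈ 1578.4)
w = 170471/108 ≈ 1578.4
(2272 + (-2457 + 112))/(3230 + w) = (2272 + (-2457 + 112))/(3230 + 170471/108) = (2272 - 2345)/(519311/108) = -73*108/519311 = -7884/519311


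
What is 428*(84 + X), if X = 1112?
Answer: 511888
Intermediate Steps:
428*(84 + X) = 428*(84 + 1112) = 428*1196 = 511888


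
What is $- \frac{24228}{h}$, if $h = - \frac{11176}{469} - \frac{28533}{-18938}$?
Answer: $\frac{215191206216}{198269111} \approx 1085.3$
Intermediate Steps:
$h = - \frac{198269111}{8881922}$ ($h = \left(-11176\right) \frac{1}{469} - - \frac{28533}{18938} = - \frac{11176}{469} + \frac{28533}{18938} = - \frac{198269111}{8881922} \approx -22.323$)
$- \frac{24228}{h} = - \frac{24228}{- \frac{198269111}{8881922}} = \left(-24228\right) \left(- \frac{8881922}{198269111}\right) = \frac{215191206216}{198269111}$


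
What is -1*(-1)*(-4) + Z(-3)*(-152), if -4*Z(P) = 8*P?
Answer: -916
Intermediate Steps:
Z(P) = -2*P
-1*(-1)*(-4) + Z(-3)*(-152) = -1*(-1)*(-4) - 2*(-3)*(-152) = 1*(-4) + 6*(-152) = -4 - 912 = -916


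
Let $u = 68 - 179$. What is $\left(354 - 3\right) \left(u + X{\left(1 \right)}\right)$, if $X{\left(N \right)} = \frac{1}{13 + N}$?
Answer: $- \frac{545103}{14} \approx -38936.0$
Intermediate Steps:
$u = -111$
$\left(354 - 3\right) \left(u + X{\left(1 \right)}\right) = \left(354 - 3\right) \left(-111 + \frac{1}{13 + 1}\right) = 351 \left(-111 + \frac{1}{14}\right) = 351 \left(- \frac{1553}{14}\right) = - \frac{545103}{14}$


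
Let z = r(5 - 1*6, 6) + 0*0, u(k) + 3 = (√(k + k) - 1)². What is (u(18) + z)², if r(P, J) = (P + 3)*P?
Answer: 400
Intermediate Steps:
u(k) = -3 + (-1 + √2*√k)² (u(k) = -3 + (√(k + k) - 1)² = -3 + (√(2*k) - 1)² = -3 + (√2*√k - 1)² = -3 + (-1 + √2*√k)²)
r(P, J) = P*(3 + P) (r(P, J) = (3 + P)*P = P*(3 + P))
z = -2 (z = (5 - 1*6)*(3 + (5 - 1*6)) + 0*0 = (5 - 6)*(3 + (5 - 6)) + 0 = -(3 - 1) + 0 = -1*2 + 0 = -2 + 0 = -2)
(u(18) + z)² = ((-3 + (-1 + √2*√18)²) - 2)² = ((-3 + (-1 + √2*(3*√2))²) - 2)² = ((-3 + (-1 + 6)²) - 2)² = ((-3 + 5²) - 2)² = ((-3 + 25) - 2)² = (22 - 2)² = 20² = 400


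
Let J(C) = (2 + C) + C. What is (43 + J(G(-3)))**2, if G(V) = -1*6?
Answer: 1089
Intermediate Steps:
G(V) = -6
J(C) = 2 + 2*C
(43 + J(G(-3)))**2 = (43 + (2 + 2*(-6)))**2 = (43 + (2 - 12))**2 = (43 - 10)**2 = 33**2 = 1089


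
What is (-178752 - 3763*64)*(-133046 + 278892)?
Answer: -61194648064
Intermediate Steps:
(-178752 - 3763*64)*(-133046 + 278892) = (-178752 - 240832)*145846 = -419584*145846 = -61194648064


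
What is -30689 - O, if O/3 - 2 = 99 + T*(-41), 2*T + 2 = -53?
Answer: -68749/2 ≈ -34375.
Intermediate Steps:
T = -55/2 (T = -1 + (1/2)*(-53) = -1 - 53/2 = -55/2 ≈ -27.500)
O = 7371/2 (O = 6 + 3*(99 - 55/2*(-41)) = 6 + 3*(99 + 2255/2) = 6 + 3*(2453/2) = 6 + 7359/2 = 7371/2 ≈ 3685.5)
-30689 - O = -30689 - 1*7371/2 = -30689 - 7371/2 = -68749/2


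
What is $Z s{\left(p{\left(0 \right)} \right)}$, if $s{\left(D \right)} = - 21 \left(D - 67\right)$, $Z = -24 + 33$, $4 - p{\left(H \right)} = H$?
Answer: $11907$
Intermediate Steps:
$p{\left(H \right)} = 4 - H$
$Z = 9$
$s{\left(D \right)} = 1407 - 21 D$ ($s{\left(D \right)} = - 21 \left(-67 + D\right) = 1407 - 21 D$)
$Z s{\left(p{\left(0 \right)} \right)} = 9 \left(1407 - 21 \left(4 - 0\right)\right) = 9 \left(1407 - 21 \left(4 + 0\right)\right) = 9 \left(1407 - 84\right) = 9 \cdot 1323 = 11907$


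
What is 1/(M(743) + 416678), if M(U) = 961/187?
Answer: 187/77919747 ≈ 2.3999e-6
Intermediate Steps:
M(U) = 961/187 (M(U) = 961*(1/187) = 961/187)
1/(M(743) + 416678) = 1/(961/187 + 416678) = 1/(77919747/187) = 187/77919747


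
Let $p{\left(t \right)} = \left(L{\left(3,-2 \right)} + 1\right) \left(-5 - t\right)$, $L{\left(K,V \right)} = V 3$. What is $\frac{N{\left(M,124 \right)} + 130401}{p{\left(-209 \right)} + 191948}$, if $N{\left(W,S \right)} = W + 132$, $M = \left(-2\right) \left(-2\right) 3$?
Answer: $\frac{130545}{190928} \approx 0.68374$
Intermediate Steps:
$L{\left(K,V \right)} = 3 V$
$M = 12$ ($M = 4 \cdot 3 = 12$)
$p{\left(t \right)} = 25 + 5 t$ ($p{\left(t \right)} = \left(3 \left(-2\right) + 1\right) \left(-5 - t\right) = \left(-6 + 1\right) \left(-5 - t\right) = - 5 \left(-5 - t\right) = 25 + 5 t$)
$N{\left(W,S \right)} = 132 + W$
$\frac{N{\left(M,124 \right)} + 130401}{p{\left(-209 \right)} + 191948} = \frac{\left(132 + 12\right) + 130401}{\left(25 + 5 \left(-209\right)\right) + 191948} = \frac{144 + 130401}{\left(25 - 1045\right) + 191948} = \frac{130545}{-1020 + 191948} = \frac{130545}{190928}$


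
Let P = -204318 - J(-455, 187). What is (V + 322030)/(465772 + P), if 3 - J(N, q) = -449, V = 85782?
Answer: 203906/130501 ≈ 1.5625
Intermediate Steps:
J(N, q) = 452 (J(N, q) = 3 - 1*(-449) = 3 + 449 = 452)
P = -204770 (P = -204318 - 1*452 = -204318 - 452 = -204770)
(V + 322030)/(465772 + P) = (85782 + 322030)/(465772 - 204770) = 407812/261002 = 407812*(1/261002) = 203906/130501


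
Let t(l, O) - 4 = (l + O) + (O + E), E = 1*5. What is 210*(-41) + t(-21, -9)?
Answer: -8640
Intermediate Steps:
E = 5
t(l, O) = 9 + l + 2*O (t(l, O) = 4 + ((l + O) + (O + 5)) = 4 + ((O + l) + (5 + O)) = 4 + (5 + l + 2*O) = 9 + l + 2*O)
210*(-41) + t(-21, -9) = 210*(-41) + (9 - 21 + 2*(-9)) = -8610 + (9 - 21 - 18) = -8610 - 30 = -8640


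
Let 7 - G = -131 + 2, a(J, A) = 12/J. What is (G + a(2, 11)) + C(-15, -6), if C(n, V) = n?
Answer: 127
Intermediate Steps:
G = 136 (G = 7 - (-131 + 2) = 7 - 1*(-129) = 7 + 129 = 136)
(G + a(2, 11)) + C(-15, -6) = (136 + 12/2) - 15 = (136 + 12*(½)) - 15 = (136 + 6) - 15 = 142 - 15 = 127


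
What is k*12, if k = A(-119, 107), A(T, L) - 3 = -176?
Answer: -2076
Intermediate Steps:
A(T, L) = -173 (A(T, L) = 3 - 176 = -173)
k = -173
k*12 = -173*12 = -2076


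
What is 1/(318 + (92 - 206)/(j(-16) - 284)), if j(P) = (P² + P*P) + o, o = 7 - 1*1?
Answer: 39/12383 ≈ 0.0031495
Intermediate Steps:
o = 6 (o = 7 - 1 = 6)
j(P) = 6 + 2*P² (j(P) = (P² + P*P) + 6 = (P² + P²) + 6 = 2*P² + 6 = 6 + 2*P²)
1/(318 + (92 - 206)/(j(-16) - 284)) = 1/(318 + (92 - 206)/((6 + 2*(-16)²) - 284)) = 1/(318 - 114/((6 + 2*256) - 284)) = 1/(318 - 114/((6 + 512) - 284)) = 1/(318 - 114/(518 - 284)) = 1/(318 - 114/234) = 1/(318 - 114*1/234) = 1/(318 - 19/39) = 1/(12383/39) = 39/12383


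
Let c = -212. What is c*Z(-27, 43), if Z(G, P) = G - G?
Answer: 0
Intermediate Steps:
Z(G, P) = 0
c*Z(-27, 43) = -212*0 = 0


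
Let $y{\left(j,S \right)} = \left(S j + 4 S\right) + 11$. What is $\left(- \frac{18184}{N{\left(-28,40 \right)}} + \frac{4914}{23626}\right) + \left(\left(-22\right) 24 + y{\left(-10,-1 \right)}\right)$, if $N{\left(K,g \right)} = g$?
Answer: $- \frac{57020879}{59065} \approx -965.39$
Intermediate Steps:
$y{\left(j,S \right)} = 11 + 4 S + S j$ ($y{\left(j,S \right)} = \left(4 S + S j\right) + 11 = 11 + 4 S + S j$)
$\left(- \frac{18184}{N{\left(-28,40 \right)}} + \frac{4914}{23626}\right) + \left(\left(-22\right) 24 + y{\left(-10,-1 \right)}\right) = \left(- \frac{18184}{40} + \frac{4914}{23626}\right) + \left(\left(-22\right) 24 + \left(11 + 4 \left(-1\right) - -10\right)\right) = \left(\left(-18184\right) \frac{1}{40} + 4914 \cdot \frac{1}{23626}\right) + \left(-528 + \left(11 - 4 + 10\right)\right) = \left(- \frac{2273}{5} + \frac{2457}{11813}\right) + \left(-528 + 17\right) = - \frac{26838664}{59065} - 511 = - \frac{57020879}{59065}$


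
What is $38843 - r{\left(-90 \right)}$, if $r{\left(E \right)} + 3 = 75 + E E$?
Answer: $30671$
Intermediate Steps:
$r{\left(E \right)} = 72 + E^{2}$ ($r{\left(E \right)} = -3 + \left(75 + E E\right) = -3 + \left(75 + E^{2}\right) = 72 + E^{2}$)
$38843 - r{\left(-90 \right)} = 38843 - \left(72 + \left(-90\right)^{2}\right) = 38843 - \left(72 + 8100\right) = 38843 - 8172 = 30671$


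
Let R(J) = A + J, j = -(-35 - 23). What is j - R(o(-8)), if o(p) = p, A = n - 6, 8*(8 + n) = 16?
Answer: 78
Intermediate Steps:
n = -6 (n = -8 + (1/8)*16 = -8 + 2 = -6)
A = -12 (A = -6 - 6 = -12)
j = 58 (j = -1*(-58) = 58)
R(J) = -12 + J
j - R(o(-8)) = 58 - (-12 - 8) = 58 - 1*(-20) = 58 + 20 = 78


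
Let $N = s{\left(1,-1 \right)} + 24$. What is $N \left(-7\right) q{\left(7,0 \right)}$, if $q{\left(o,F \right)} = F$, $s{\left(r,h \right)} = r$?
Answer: $0$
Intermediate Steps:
$N = 25$ ($N = 1 + 24 = 25$)
$N \left(-7\right) q{\left(7,0 \right)} = 25 \left(-7\right) 0 = \left(-175\right) 0 = 0$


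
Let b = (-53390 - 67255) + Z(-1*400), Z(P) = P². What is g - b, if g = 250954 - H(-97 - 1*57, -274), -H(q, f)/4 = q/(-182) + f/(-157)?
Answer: 431894715/2041 ≈ 2.1161e+5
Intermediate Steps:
H(q, f) = 2*q/91 + 4*f/157 (H(q, f) = -4*(q/(-182) + f/(-157)) = -4*(q*(-1/182) + f*(-1/157)) = -4*(-q/182 - f/157) = -4*(-f/157 - q/182) = 2*q/91 + 4*f/157)
g = 512218270/2041 (g = 250954 - (2*(-97 - 1*57)/91 + (4/157)*(-274)) = 250954 - (2*(-97 - 57)/91 - 1096/157) = 250954 - ((2/91)*(-154) - 1096/157) = 250954 - (-44/13 - 1096/157) = 250954 - 1*(-21156/2041) = 250954 + 21156/2041 = 512218270/2041 ≈ 2.5096e+5)
b = 39355 (b = (-53390 - 67255) + (-1*400)² = -120645 + (-400)² = -120645 + 160000 = 39355)
g - b = 512218270/2041 - 1*39355 = 512218270/2041 - 39355 = 431894715/2041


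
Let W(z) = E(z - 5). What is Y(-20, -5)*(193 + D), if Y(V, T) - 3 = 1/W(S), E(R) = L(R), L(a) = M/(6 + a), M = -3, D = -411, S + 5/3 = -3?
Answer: -8284/9 ≈ -920.44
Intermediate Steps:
S = -14/3 (S = -5/3 - 3 = -14/3 ≈ -4.6667)
L(a) = -3/(6 + a)
E(R) = -3/(6 + R)
W(z) = -3/(1 + z) (W(z) = -3/(6 + (z - 5)) = -3/(6 + (-5 + z)) = -3/(1 + z))
Y(V, T) = 38/9 (Y(V, T) = 3 + 1/(-3/(1 - 14/3)) = 3 + 1/(-3/(-11/3)) = 3 + 1/(-3*(-3/11)) = 3 + 1/(9/11) = 3 + 11/9 = 38/9)
Y(-20, -5)*(193 + D) = 38*(193 - 411)/9 = (38/9)*(-218) = -8284/9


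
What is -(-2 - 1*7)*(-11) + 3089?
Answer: 2990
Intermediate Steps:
-(-2 - 1*7)*(-11) + 3089 = -(-2 - 7)*(-11) + 3089 = -1*(-9)*(-11) + 3089 = 9*(-11) + 3089 = -99 + 3089 = 2990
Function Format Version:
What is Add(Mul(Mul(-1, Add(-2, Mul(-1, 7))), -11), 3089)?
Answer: 2990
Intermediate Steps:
Add(Mul(Mul(-1, Add(-2, Mul(-1, 7))), -11), 3089) = Add(Mul(Mul(-1, Add(-2, -7)), -11), 3089) = Add(Mul(Mul(-1, -9), -11), 3089) = Add(Mul(9, -11), 3089) = Add(-99, 3089) = 2990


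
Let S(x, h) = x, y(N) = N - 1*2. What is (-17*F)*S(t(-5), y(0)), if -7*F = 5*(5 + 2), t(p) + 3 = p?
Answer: -680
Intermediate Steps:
t(p) = -3 + p
y(N) = -2 + N (y(N) = N - 2 = -2 + N)
F = -5 (F = -5*(5 + 2)/7 = -5*7/7 = -⅐*35 = -5)
(-17*F)*S(t(-5), y(0)) = (-17*(-5))*(-3 - 5) = 85*(-8) = -680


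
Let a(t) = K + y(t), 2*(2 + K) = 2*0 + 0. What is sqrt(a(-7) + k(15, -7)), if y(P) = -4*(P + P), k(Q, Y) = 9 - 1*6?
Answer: sqrt(57) ≈ 7.5498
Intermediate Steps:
k(Q, Y) = 3 (k(Q, Y) = 9 - 6 = 3)
y(P) = -8*P
K = -2 (K = -2 + (2*0 + 0)/2 = -2 + (0 + 0)/2 = -2 + (1/2)*0 = -2 + 0 = -2)
a(t) = -2 - 8*t
sqrt(a(-7) + k(15, -7)) = sqrt((-2 - 8*(-7)) + 3) = sqrt((-2 + 56) + 3) = sqrt(54 + 3) = sqrt(57)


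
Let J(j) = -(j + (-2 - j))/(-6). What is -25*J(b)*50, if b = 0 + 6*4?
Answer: 1250/3 ≈ 416.67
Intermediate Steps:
b = 24 (b = 0 + 24 = 24)
J(j) = -1/3 (J(j) = -1*(-2)*(-1/6) = 2*(-1/6) = -1/3)
-25*J(b)*50 = -25*(-1/3)*50 = (25/3)*50 = 1250/3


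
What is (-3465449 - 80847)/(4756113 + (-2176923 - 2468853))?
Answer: -3546296/110337 ≈ -32.141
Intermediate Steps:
(-3465449 - 80847)/(4756113 + (-2176923 - 2468853)) = -3546296/(4756113 - 4645776) = -3546296/110337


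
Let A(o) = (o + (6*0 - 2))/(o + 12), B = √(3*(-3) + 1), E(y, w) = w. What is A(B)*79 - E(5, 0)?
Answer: -158/19 + 553*I*√2/38 ≈ -8.3158 + 20.581*I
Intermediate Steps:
B = 2*I*√2 (B = √(-9 + 1) = √(-8) = 2*I*√2 ≈ 2.8284*I)
A(o) = (-2 + o)/(12 + o) (A(o) = (o + (0 - 2))/(12 + o) = (o - 2)/(12 + o) = (-2 + o)/(12 + o))
A(B)*79 - E(5, 0) = ((-2 + 2*I*√2)/(12 + 2*I*√2))*79 - 1*0 = 79*(-2 + 2*I*√2)/(12 + 2*I*√2) + 0 = 79*(-2 + 2*I*√2)/(12 + 2*I*√2)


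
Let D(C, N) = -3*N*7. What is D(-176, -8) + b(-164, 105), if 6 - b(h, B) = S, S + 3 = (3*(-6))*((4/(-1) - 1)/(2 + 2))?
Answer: 309/2 ≈ 154.50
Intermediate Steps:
S = 39/2 (S = -3 + (3*(-6))*((4/(-1) - 1)/(2 + 2)) = -3 - 18*(4*(-1) - 1)/4 = -3 - 18*(-4 - 1)/4 = -3 - (-90)/4 = -3 - 18*(-5/4) = -3 + 45/2 = 39/2 ≈ 19.500)
D(C, N) = -21*N
b(h, B) = -27/2 (b(h, B) = 6 - 1*39/2 = 6 - 39/2 = -27/2)
D(-176, -8) + b(-164, 105) = -21*(-8) - 27/2 = 168 - 27/2 = 309/2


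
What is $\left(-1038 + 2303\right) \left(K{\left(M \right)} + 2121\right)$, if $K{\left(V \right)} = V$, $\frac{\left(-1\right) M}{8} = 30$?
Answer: $2379465$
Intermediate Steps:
$M = -240$ ($M = \left(-8\right) 30 = -240$)
$\left(-1038 + 2303\right) \left(K{\left(M \right)} + 2121\right) = \left(-1038 + 2303\right) \left(-240 + 2121\right) = 1265 \cdot 1881 = 2379465$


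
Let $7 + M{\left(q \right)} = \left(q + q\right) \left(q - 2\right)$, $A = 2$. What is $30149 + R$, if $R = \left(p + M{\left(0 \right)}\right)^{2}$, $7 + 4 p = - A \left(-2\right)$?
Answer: $\frac{483345}{16} \approx 30209.0$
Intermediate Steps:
$p = - \frac{3}{4}$ ($p = - \frac{7}{4} + \frac{\left(-1\right) 2 \left(-2\right)}{4} = - \frac{7}{4} + \frac{\left(-2\right) \left(-2\right)}{4} = - \frac{7}{4} + \frac{1}{4} \cdot 4 = - \frac{7}{4} + 1 = - \frac{3}{4} \approx -0.75$)
$M{\left(q \right)} = -7 + 2 q \left(-2 + q\right)$ ($M{\left(q \right)} = -7 + \left(q + q\right) \left(q - 2\right) = -7 + 2 q \left(-2 + q\right)$)
$R = \frac{961}{16}$ ($R = \left(- \frac{3}{4} - \left(7 - 2 \cdot 0^{2}\right)\right)^{2} = \left(- \frac{3}{4} + \left(-7 + 0 + 2 \cdot 0\right)\right)^{2} = \left(- \frac{3}{4} + \left(-7 + 0 + 0\right)\right)^{2} = \left(- \frac{3}{4} - 7\right)^{2} = \left(- \frac{31}{4}\right)^{2} = \frac{961}{16} \approx 60.063$)
$30149 + R = 30149 + \frac{961}{16} = \frac{483345}{16}$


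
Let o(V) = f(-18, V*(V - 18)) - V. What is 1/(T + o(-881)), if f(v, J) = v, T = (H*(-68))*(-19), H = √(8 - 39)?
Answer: 863/52491953 - 1292*I*√31/52491953 ≈ 1.6441e-5 - 0.00013704*I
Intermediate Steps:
H = I*√31 (H = √(-31) = I*√31 ≈ 5.5678*I)
T = 1292*I*√31 (T = ((I*√31)*(-68))*(-19) = -68*I*√31*(-19) = 1292*I*√31 ≈ 7193.6*I)
o(V) = -18 - V
1/(T + o(-881)) = 1/(1292*I*√31 + (-18 - 1*(-881))) = 1/(1292*I*√31 + (-18 + 881)) = 1/(1292*I*√31 + 863) = 1/(863 + 1292*I*√31)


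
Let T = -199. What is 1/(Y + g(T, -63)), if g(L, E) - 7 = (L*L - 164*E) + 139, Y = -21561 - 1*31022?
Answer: -1/2504 ≈ -0.00039936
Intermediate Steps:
Y = -52583 (Y = -21561 - 31022 = -52583)
g(L, E) = 146 + L² - 164*E (g(L, E) = 7 + ((L*L - 164*E) + 139) = 7 + ((L² - 164*E) + 139) = 7 + (139 + L² - 164*E) = 146 + L² - 164*E)
1/(Y + g(T, -63)) = 1/(-52583 + (146 + (-199)² - 164*(-63))) = 1/(-52583 + (146 + 39601 + 10332)) = 1/(-52583 + 50079) = 1/(-2504) = -1/2504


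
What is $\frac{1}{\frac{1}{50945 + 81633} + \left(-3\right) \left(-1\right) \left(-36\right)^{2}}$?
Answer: $\frac{132578}{515463265} \approx 0.0002572$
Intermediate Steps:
$\frac{1}{\frac{1}{50945 + 81633} + \left(-3\right) \left(-1\right) \left(-36\right)^{2}} = \frac{1}{\frac{1}{132578} + 3 \cdot 1296} = \frac{1}{\frac{1}{132578} + 3888} = \frac{1}{\frac{515463265}{132578}} = \frac{132578}{515463265}$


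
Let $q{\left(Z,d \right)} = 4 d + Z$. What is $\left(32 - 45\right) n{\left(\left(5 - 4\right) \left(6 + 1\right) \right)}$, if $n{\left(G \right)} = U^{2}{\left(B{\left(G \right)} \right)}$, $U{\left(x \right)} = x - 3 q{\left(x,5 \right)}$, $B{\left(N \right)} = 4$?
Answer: $-60112$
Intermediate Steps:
$q{\left(Z,d \right)} = Z + 4 d$
$U{\left(x \right)} = -60 - 2 x$ ($U{\left(x \right)} = x - 3 \left(x + 4 \cdot 5\right) = x - 3 \left(x + 20\right) = x - 3 \left(20 + x\right) = x - \left(60 + 3 x\right) = -60 - 2 x$)
$n{\left(G \right)} = 4624$ ($n{\left(G \right)} = \left(-60 - 8\right)^{2} = \left(-68\right)^{2} = 4624$)
$\left(32 - 45\right) n{\left(\left(5 - 4\right) \left(6 + 1\right) \right)} = \left(32 - 45\right) 4624 = \left(-13\right) 4624 = -60112$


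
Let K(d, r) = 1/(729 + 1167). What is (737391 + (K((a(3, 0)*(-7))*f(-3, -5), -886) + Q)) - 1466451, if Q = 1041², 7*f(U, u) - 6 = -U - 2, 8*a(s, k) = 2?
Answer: 672361417/1896 ≈ 3.5462e+5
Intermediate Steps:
a(s, k) = ¼ (a(s, k) = (⅛)*2 = ¼)
f(U, u) = 4/7 - U/7 (f(U, u) = 6/7 + (-U - 2)/7 = 6/7 + (-2 - U)/7 = 6/7 + (-2/7 - U/7) = 4/7 - U/7)
Q = 1083681
K(d, r) = 1/1896
(737391 + (K((a(3, 0)*(-7))*f(-3, -5), -886) + Q)) - 1466451 = (737391 + (1/1896 + 1083681)) - 1466451 = (737391 + 2054659177/1896) - 1466451 = 3452752513/1896 - 1466451 = 672361417/1896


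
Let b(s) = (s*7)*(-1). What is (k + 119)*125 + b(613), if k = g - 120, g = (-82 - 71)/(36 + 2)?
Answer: -186933/38 ≈ -4919.3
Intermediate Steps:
g = -153/38 ≈ -4.0263
k = -4713/38 (k = -153/38 - 120 = -4713/38 ≈ -124.03)
b(s) = -7*s (b(s) = (7*s)*(-1) = -7*s)
(k + 119)*125 + b(613) = (-4713/38 + 119)*125 - 7*613 = -191/38*125 - 4291 = -23875/38 - 4291 = -186933/38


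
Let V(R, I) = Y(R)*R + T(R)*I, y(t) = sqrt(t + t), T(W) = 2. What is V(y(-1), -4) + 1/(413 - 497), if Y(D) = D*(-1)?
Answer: -505/84 ≈ -6.0119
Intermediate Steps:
Y(D) = -D
y(t) = sqrt(2)*sqrt(t) (y(t) = sqrt(2*t) = sqrt(2)*sqrt(t))
V(R, I) = -R**2 + 2*I (V(R, I) = (-R)*R + 2*I = -R**2 + 2*I)
V(y(-1), -4) + 1/(413 - 497) = (-(sqrt(2)*sqrt(-1))**2 + 2*(-4)) + 1/(413 - 497) = (-(sqrt(2)*I)**2 - 8) + 1/(-84) = (-(I*sqrt(2))**2 - 8) - 1/84 = (-1*(-2) - 8) - 1/84 = (2 - 8) - 1/84 = -6 - 1/84 = -505/84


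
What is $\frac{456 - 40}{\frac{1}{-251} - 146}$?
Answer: $- \frac{8032}{2819} \approx -2.8492$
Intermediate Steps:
$\frac{456 - 40}{\frac{1}{-251} - 146} = \frac{416}{- \frac{1}{251} - 146} = \frac{416}{- \frac{36647}{251}} = 416 \left(- \frac{251}{36647}\right) = - \frac{8032}{2819}$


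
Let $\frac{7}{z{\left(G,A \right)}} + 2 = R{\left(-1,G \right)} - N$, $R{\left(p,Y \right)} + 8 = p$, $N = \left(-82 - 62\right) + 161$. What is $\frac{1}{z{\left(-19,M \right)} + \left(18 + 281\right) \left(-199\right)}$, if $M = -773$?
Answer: $- \frac{4}{238005} \approx -1.6806 \cdot 10^{-5}$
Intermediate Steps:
$N = 17$ ($N = -144 + 161 = 17$)
$R{\left(p,Y \right)} = -8 + p$
$z{\left(G,A \right)} = - \frac{1}{4}$ ($z{\left(G,A \right)} = \frac{7}{-2 - 26} = \frac{7}{-28} = 7 \left(- \frac{1}{28}\right) = - \frac{1}{4}$)
$\frac{1}{z{\left(-19,M \right)} + \left(18 + 281\right) \left(-199\right)} = \frac{1}{- \frac{1}{4} + \left(18 + 281\right) \left(-199\right)} = \frac{1}{- \frac{1}{4} + 299 \left(-199\right)} = \frac{1}{- \frac{1}{4} - 59501} = \frac{1}{- \frac{238005}{4}} = - \frac{4}{238005}$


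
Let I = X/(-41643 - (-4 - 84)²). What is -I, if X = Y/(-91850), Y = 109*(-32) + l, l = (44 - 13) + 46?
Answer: 3411/4536195950 ≈ 7.5195e-7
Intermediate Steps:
l = 77 (l = 31 + 46 = 77)
Y = -3411 (Y = 109*(-32) + 77 = -3488 + 77 = -3411)
X = 3411/91850 (X = -3411/(-91850) = -3411*(-1/91850) = 3411/91850 ≈ 0.037137)
I = -3411/4536195950 (I = 3411/(91850*(-41643 - (-4 - 84)²)) = 3411/(91850*(-41643 - 1*(-88)²)) = 3411/(91850*(-41643 - 1*7744)) = 3411/(91850*(-41643 - 7744)) = (3411/91850)/(-49387) = (3411/91850)*(-1/49387) = -3411/4536195950 ≈ -7.5195e-7)
-I = -1*(-3411/4536195950) = 3411/4536195950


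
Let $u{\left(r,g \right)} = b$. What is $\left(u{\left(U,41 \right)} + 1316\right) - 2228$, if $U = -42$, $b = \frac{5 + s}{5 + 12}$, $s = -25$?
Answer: $- \frac{15524}{17} \approx -913.18$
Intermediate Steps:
$b = - \frac{20}{17}$ ($b = \frac{5 - 25}{5 + 12} = - \frac{20}{17} \approx -1.1765$)
$u{\left(r,g \right)} = - \frac{20}{17}$
$\left(u{\left(U,41 \right)} + 1316\right) - 2228 = \left(- \frac{20}{17} + 1316\right) - 2228 = \frac{22352}{17} - 2228 = - \frac{15524}{17}$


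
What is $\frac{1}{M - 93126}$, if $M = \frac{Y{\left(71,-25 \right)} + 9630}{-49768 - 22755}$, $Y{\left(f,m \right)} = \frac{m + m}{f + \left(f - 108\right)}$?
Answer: $- \frac{64889}{6042861629} \approx -1.0738 \cdot 10^{-5}$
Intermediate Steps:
$Y{\left(f,m \right)} = \frac{2 m}{-108 + 2 f}$ ($Y{\left(f,m \right)} = \frac{2 m}{f + \left(f - 108\right)} = \frac{2 m}{f + \left(-108 + f\right)} = \frac{2 m}{-108 + 2 f}$)
$M = - \frac{8615}{64889}$ ($M = \frac{- \frac{25}{-54 + 71} + 9630}{-49768 - 22755} = \frac{- \frac{25}{17} + 9630}{-72523} = \left(\left(-25\right) \frac{1}{17} + 9630\right) \left(- \frac{1}{72523}\right) = \left(- \frac{25}{17} + 9630\right) \left(- \frac{1}{72523}\right) = \frac{163685}{17} \left(- \frac{1}{72523}\right) = - \frac{8615}{64889} \approx -0.13277$)
$\frac{1}{M - 93126} = \frac{1}{- \frac{8615}{64889} - 93126} = \frac{1}{- \frac{6042861629}{64889}} = - \frac{64889}{6042861629}$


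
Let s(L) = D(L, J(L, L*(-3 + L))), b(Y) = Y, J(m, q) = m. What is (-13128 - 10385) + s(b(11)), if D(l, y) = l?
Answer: -23502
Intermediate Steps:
s(L) = L
(-13128 - 10385) + s(b(11)) = (-13128 - 10385) + 11 = -23513 + 11 = -23502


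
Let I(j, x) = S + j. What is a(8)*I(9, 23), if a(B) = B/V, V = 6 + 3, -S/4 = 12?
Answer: -104/3 ≈ -34.667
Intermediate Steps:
S = -48 (S = -4*12 = -48)
V = 9
I(j, x) = -48 + j
a(B) = B/9
a(8)*I(9, 23) = ((⅑)*8)*(-48 + 9) = (8/9)*(-39) = -104/3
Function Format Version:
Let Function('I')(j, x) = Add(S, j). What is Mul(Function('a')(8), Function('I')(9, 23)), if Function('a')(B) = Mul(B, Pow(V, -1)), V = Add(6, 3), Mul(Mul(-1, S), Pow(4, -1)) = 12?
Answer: Rational(-104, 3) ≈ -34.667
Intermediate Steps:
S = -48 (S = Mul(-4, 12) = -48)
V = 9
Function('I')(j, x) = Add(-48, j)
Function('a')(B) = Mul(Rational(1, 9), B) (Function('a')(B) = Mul(B, Pow(9, -1)) = Mul(B, Rational(1, 9)) = Mul(Rational(1, 9), B))
Mul(Function('a')(8), Function('I')(9, 23)) = Mul(Mul(Rational(1, 9), 8), Add(-48, 9)) = Mul(Rational(8, 9), -39) = Rational(-104, 3)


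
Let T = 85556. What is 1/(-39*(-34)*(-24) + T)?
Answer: 1/53732 ≈ 1.8611e-5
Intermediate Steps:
1/(-39*(-34)*(-24) + T) = 1/(-39*(-34)*(-24) + 85556) = 1/(1326*(-24) + 85556) = 1/(-31824 + 85556) = 1/53732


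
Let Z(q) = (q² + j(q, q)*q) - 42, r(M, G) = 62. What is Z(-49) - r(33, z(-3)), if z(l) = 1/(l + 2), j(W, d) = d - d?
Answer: 2297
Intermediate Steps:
j(W, d) = 0
z(l) = 1/(2 + l)
Z(q) = -42 + q² (Z(q) = (q² + 0*q) - 42 = (q² + 0) - 42 = q² - 42 = -42 + q²)
Z(-49) - r(33, z(-3)) = (-42 + (-49)²) - 1*62 = (-42 + 2401) - 62 = 2359 - 62 = 2297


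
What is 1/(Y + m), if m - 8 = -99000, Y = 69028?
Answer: -1/29964 ≈ -3.3373e-5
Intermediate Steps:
m = -98992 (m = 8 - 99000 = -98992)
1/(Y + m) = 1/(69028 - 98992) = 1/(-29964) = -1/29964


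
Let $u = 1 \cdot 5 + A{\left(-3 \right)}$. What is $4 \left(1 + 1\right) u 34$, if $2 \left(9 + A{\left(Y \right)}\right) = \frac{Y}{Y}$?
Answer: $-952$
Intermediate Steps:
$A{\left(Y \right)} = - \frac{17}{2}$ ($A{\left(Y \right)} = -9 + \frac{Y \frac{1}{Y}}{2} = -9 + \frac{1}{2} \cdot 1 = -9 + \frac{1}{2} = - \frac{17}{2}$)
$u = - \frac{7}{2}$ ($u = 1 \cdot 5 - \frac{17}{2} = 5 - \frac{17}{2} = - \frac{7}{2} \approx -3.5$)
$4 \left(1 + 1\right) u 34 = 4 \left(1 + 1\right) \left(- \frac{7}{2}\right) 34 = 4 \cdot 2 \left(- \frac{7}{2}\right) 34 = 8 \left(- \frac{7}{2}\right) 34 = \left(-28\right) 34 = -952$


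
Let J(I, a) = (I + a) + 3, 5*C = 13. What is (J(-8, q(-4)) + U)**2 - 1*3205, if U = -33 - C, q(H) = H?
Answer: -30396/25 ≈ -1215.8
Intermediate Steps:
C = 13/5 (C = (1/5)*13 = 13/5 ≈ 2.6000)
J(I, a) = 3 + I + a
U = -178/5 (U = -33 - 1*13/5 = -33 - 13/5 = -178/5 ≈ -35.600)
(J(-8, q(-4)) + U)**2 - 1*3205 = ((3 - 8 - 4) - 178/5)**2 - 1*3205 = (-9 - 178/5)**2 - 3205 = (-223/5)**2 - 3205 = 49729/25 - 3205 = -30396/25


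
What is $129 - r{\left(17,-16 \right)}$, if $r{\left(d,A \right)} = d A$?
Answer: $401$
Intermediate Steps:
$r{\left(d,A \right)} = A d$
$129 - r{\left(17,-16 \right)} = 129 - \left(-16\right) 17 = 129 - -272 = 129 + 272 = 401$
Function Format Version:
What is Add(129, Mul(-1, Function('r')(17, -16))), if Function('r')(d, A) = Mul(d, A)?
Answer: 401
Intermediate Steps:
Function('r')(d, A) = Mul(A, d)
Add(129, Mul(-1, Function('r')(17, -16))) = Add(129, Mul(-1, Mul(-16, 17))) = Add(129, Mul(-1, -272)) = Add(129, 272) = 401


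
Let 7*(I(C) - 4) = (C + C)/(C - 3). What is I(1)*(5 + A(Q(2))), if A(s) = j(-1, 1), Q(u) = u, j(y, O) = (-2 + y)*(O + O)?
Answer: -27/7 ≈ -3.8571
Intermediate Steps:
j(y, O) = 2*O*(-2 + y) (j(y, O) = (-2 + y)*(2*O) = 2*O*(-2 + y))
I(C) = 4 + 2*C/(7*(-3 + C)) (I(C) = 4 + ((C + C)/(C - 3))/7 = 4 + ((2*C)/(-3 + C))/7 = 4 + (2*C/(-3 + C))/7 = 4 + 2*C/(7*(-3 + C)))
A(s) = -6 (A(s) = 2*1*(-2 - 1) = 2*1*(-3) = -6)
I(1)*(5 + A(Q(2))) = (6*(-14 + 5*1)/(7*(-3 + 1)))*(5 - 6) = ((6/7)*(-14 + 5)/(-2))*(-1) = ((6/7)*(-1/2)*(-9))*(-1) = (27/7)*(-1) = -27/7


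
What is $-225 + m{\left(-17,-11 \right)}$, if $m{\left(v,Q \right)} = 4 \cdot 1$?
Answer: $-221$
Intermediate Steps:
$m{\left(v,Q \right)} = 4$
$-225 + m{\left(-17,-11 \right)} = -225 + 4 = -221$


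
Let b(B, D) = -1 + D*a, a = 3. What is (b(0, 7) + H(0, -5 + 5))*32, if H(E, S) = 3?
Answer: 736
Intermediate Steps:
b(B, D) = -1 + 3*D (b(B, D) = -1 + D*3 = -1 + 3*D)
(b(0, 7) + H(0, -5 + 5))*32 = ((-1 + 3*7) + 3)*32 = ((-1 + 21) + 3)*32 = (20 + 3)*32 = 23*32 = 736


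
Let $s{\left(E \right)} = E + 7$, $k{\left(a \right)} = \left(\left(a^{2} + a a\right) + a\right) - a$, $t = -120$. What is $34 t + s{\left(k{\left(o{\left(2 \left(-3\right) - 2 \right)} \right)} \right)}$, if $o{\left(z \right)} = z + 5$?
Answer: $-4055$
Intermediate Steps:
$o{\left(z \right)} = 5 + z$
$k{\left(a \right)} = 2 a^{2}$ ($k{\left(a \right)} = \left(\left(a^{2} + a^{2}\right) + a\right) - a = \left(2 a^{2} + a\right) - a = \left(a + 2 a^{2}\right) - a = 2 a^{2}$)
$s{\left(E \right)} = 7 + E$
$34 t + s{\left(k{\left(o{\left(2 \left(-3\right) - 2 \right)} \right)} \right)} = 34 \left(-120\right) + \left(7 + 2 \left(5 + \left(2 \left(-3\right) - 2\right)\right)^{2}\right) = -4080 + \left(7 + 2 \left(5 - 8\right)^{2}\right) = -4080 + \left(7 + 2 \left(-3\right)^{2}\right) = -4080 + \left(7 + 2 \cdot 9\right) = -4080 + \left(7 + 18\right) = -4080 + 25 = -4055$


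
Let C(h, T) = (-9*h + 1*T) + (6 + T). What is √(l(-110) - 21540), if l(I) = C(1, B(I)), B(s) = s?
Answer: I*√21763 ≈ 147.52*I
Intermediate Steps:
C(h, T) = 6 - 9*h + 2*T (C(h, T) = (-9*h + T) + (6 + T) = (T - 9*h) + (6 + T) = 6 - 9*h + 2*T)
l(I) = -3 + 2*I (l(I) = 6 - 9*1 + 2*I = 6 - 9 + 2*I = -3 + 2*I)
√(l(-110) - 21540) = √((-3 + 2*(-110)) - 21540) = √((-3 - 220) - 21540) = √(-223 - 21540) = √(-21763) = I*√21763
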